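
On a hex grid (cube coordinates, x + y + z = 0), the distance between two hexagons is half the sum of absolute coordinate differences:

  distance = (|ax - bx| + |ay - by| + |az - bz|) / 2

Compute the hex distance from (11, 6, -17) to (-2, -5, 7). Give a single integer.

Answer: 24

Derivation:
|ax - bx| = |11 - (-2)| = 13
|ay - by| = |6 - (-5)| = 11
|az - bz| = |-17 - 7| = 24
distance = (13 + 11 + 24) / 2 = 48 / 2 = 24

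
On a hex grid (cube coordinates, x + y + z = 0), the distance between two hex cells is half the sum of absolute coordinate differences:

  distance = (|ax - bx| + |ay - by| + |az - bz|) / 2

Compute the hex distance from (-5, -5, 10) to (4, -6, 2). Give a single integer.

Answer: 9

Derivation:
|ax - bx| = |-5 - 4| = 9
|ay - by| = |-5 - (-6)| = 1
|az - bz| = |10 - 2| = 8
distance = (9 + 1 + 8) / 2 = 18 / 2 = 9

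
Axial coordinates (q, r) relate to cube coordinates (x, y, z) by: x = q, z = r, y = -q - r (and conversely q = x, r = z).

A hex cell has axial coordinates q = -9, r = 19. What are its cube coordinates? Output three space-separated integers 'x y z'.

x = q = -9
z = r = 19
y = -x - z = -(-9) - (19) = -10

Answer: -9 -10 19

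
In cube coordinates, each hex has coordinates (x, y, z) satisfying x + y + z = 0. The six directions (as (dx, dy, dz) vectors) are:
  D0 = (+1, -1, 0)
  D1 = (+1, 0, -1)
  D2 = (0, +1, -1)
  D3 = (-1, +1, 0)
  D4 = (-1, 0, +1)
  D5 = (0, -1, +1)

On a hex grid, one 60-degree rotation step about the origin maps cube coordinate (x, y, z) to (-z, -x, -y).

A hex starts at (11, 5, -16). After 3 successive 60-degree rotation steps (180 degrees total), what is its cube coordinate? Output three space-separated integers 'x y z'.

Start: (11, 5, -16)
Step 1: (11, 5, -16) -> (-(-16), -(11), -(5)) = (16, -11, -5)
Step 2: (16, -11, -5) -> (-(-5), -(16), -(-11)) = (5, -16, 11)
Step 3: (5, -16, 11) -> (-(11), -(5), -(-16)) = (-11, -5, 16)

Answer: -11 -5 16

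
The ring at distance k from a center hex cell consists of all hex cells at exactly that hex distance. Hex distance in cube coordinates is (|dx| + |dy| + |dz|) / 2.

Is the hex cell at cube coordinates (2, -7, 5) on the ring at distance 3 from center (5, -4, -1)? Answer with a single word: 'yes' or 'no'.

Answer: no

Derivation:
|px - cx| = |2 - 5| = 3
|py - cy| = |-7 - (-4)| = 3
|pz - cz| = |5 - (-1)| = 6
distance = (3+3+6)/2 = 12/2 = 6
radius = 3; distance != radius -> no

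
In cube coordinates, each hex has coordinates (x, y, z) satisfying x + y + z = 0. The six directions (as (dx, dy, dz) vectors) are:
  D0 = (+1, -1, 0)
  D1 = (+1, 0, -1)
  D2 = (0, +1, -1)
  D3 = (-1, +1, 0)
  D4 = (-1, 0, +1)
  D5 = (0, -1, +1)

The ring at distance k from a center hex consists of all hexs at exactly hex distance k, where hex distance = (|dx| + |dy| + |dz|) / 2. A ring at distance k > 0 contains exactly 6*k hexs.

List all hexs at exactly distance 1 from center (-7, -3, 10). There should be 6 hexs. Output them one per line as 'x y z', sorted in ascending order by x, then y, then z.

Answer: -8 -3 11
-8 -2 10
-7 -4 11
-7 -2 9
-6 -4 10
-6 -3 9

Derivation:
Walk ring at distance 1 from (-7, -3, 10):
Start at center + D4*1 = (-8, -3, 11)
  hex 0: (-8, -3, 11)
  hex 1: (-7, -4, 11)
  hex 2: (-6, -4, 10)
  hex 3: (-6, -3, 9)
  hex 4: (-7, -2, 9)
  hex 5: (-8, -2, 10)
Sorted: 6 hexes.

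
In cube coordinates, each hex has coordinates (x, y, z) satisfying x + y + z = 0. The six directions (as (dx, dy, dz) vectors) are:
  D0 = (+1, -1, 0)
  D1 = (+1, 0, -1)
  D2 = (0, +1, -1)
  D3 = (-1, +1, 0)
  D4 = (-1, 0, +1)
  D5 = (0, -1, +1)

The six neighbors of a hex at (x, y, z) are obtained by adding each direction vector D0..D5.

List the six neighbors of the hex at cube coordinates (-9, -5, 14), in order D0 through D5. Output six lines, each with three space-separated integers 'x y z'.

Center: (-9, -5, 14). Add each direction:
  D0: (-9, -5, 14) + (1, -1, 0) = (-8, -6, 14)
  D1: (-9, -5, 14) + (1, 0, -1) = (-8, -5, 13)
  D2: (-9, -5, 14) + (0, 1, -1) = (-9, -4, 13)
  D3: (-9, -5, 14) + (-1, 1, 0) = (-10, -4, 14)
  D4: (-9, -5, 14) + (-1, 0, 1) = (-10, -5, 15)
  D5: (-9, -5, 14) + (0, -1, 1) = (-9, -6, 15)

Answer: -8 -6 14
-8 -5 13
-9 -4 13
-10 -4 14
-10 -5 15
-9 -6 15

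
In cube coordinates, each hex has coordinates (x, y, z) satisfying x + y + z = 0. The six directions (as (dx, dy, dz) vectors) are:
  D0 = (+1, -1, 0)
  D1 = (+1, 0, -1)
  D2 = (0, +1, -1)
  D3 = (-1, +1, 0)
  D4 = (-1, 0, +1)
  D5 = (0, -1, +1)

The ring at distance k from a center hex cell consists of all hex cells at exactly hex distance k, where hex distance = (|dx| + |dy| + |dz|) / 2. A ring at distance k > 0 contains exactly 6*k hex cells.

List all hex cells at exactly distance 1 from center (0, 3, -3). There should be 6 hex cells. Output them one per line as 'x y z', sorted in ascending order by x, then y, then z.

Walk ring at distance 1 from (0, 3, -3):
Start at center + D4*1 = (-1, 3, -2)
  hex 0: (-1, 3, -2)
  hex 1: (0, 2, -2)
  hex 2: (1, 2, -3)
  hex 3: (1, 3, -4)
  hex 4: (0, 4, -4)
  hex 5: (-1, 4, -3)
Sorted: 6 hexes.

Answer: -1 3 -2
-1 4 -3
0 2 -2
0 4 -4
1 2 -3
1 3 -4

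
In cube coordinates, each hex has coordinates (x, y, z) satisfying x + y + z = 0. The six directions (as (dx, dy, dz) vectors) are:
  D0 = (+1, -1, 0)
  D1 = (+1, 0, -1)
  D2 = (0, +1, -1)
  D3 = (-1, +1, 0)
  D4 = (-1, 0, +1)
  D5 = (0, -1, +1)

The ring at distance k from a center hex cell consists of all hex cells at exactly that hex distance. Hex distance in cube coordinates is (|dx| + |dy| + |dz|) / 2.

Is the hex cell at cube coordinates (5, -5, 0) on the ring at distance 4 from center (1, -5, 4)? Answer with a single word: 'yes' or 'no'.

|px - cx| = |5 - 1| = 4
|py - cy| = |-5 - (-5)| = 0
|pz - cz| = |0 - 4| = 4
distance = (4+0+4)/2 = 8/2 = 4
radius = 4; distance == radius -> yes

Answer: yes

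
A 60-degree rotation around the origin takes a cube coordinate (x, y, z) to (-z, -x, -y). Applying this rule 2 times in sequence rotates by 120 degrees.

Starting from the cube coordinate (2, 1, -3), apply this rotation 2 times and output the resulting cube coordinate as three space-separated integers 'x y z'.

Start: (2, 1, -3)
Step 1: (2, 1, -3) -> (-(-3), -(2), -(1)) = (3, -2, -1)
Step 2: (3, -2, -1) -> (-(-1), -(3), -(-2)) = (1, -3, 2)

Answer: 1 -3 2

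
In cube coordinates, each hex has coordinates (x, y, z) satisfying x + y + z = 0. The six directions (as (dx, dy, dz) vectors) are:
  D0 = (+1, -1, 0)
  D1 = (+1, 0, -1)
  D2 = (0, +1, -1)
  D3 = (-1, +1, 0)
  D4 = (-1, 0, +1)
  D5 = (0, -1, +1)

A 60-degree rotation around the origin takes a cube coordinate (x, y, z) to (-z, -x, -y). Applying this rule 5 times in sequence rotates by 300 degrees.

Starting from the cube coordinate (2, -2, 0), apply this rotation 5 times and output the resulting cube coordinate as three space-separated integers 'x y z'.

Answer: 2 0 -2

Derivation:
Start: (2, -2, 0)
Step 1: (2, -2, 0) -> (-(0), -(2), -(-2)) = (0, -2, 2)
Step 2: (0, -2, 2) -> (-(2), -(0), -(-2)) = (-2, 0, 2)
Step 3: (-2, 0, 2) -> (-(2), -(-2), -(0)) = (-2, 2, 0)
Step 4: (-2, 2, 0) -> (-(0), -(-2), -(2)) = (0, 2, -2)
Step 5: (0, 2, -2) -> (-(-2), -(0), -(2)) = (2, 0, -2)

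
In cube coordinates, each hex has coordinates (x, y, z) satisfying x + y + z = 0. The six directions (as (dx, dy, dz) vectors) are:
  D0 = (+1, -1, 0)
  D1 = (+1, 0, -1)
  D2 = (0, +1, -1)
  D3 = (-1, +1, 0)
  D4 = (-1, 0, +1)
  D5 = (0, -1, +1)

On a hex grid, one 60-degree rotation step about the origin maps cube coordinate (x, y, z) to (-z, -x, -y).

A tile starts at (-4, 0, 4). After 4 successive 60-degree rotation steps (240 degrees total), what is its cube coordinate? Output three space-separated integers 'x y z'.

Answer: 4 -4 0

Derivation:
Start: (-4, 0, 4)
Step 1: (-4, 0, 4) -> (-(4), -(-4), -(0)) = (-4, 4, 0)
Step 2: (-4, 4, 0) -> (-(0), -(-4), -(4)) = (0, 4, -4)
Step 3: (0, 4, -4) -> (-(-4), -(0), -(4)) = (4, 0, -4)
Step 4: (4, 0, -4) -> (-(-4), -(4), -(0)) = (4, -4, 0)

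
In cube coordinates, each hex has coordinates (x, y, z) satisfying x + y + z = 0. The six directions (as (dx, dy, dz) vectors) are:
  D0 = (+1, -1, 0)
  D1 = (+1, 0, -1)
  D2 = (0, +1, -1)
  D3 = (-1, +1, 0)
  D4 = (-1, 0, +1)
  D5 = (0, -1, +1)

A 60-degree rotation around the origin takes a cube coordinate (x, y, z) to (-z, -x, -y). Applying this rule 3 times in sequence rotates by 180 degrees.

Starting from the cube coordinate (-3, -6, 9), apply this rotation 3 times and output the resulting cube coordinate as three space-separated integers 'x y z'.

Answer: 3 6 -9

Derivation:
Start: (-3, -6, 9)
Step 1: (-3, -6, 9) -> (-(9), -(-3), -(-6)) = (-9, 3, 6)
Step 2: (-9, 3, 6) -> (-(6), -(-9), -(3)) = (-6, 9, -3)
Step 3: (-6, 9, -3) -> (-(-3), -(-6), -(9)) = (3, 6, -9)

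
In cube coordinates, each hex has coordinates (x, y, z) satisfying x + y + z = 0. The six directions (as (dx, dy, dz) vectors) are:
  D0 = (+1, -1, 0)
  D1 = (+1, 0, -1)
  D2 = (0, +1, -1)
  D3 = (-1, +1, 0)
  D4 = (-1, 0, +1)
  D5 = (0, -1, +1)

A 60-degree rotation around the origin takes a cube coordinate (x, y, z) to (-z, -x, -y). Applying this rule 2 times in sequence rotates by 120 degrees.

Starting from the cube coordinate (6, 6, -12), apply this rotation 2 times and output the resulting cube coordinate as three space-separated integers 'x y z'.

Start: (6, 6, -12)
Step 1: (6, 6, -12) -> (-(-12), -(6), -(6)) = (12, -6, -6)
Step 2: (12, -6, -6) -> (-(-6), -(12), -(-6)) = (6, -12, 6)

Answer: 6 -12 6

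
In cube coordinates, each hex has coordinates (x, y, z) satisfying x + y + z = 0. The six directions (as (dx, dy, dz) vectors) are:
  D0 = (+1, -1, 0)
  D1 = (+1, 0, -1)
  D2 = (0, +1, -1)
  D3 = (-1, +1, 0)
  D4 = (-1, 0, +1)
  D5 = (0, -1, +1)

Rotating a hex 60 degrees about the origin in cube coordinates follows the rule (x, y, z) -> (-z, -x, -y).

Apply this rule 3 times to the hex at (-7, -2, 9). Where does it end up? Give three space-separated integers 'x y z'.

Start: (-7, -2, 9)
Step 1: (-7, -2, 9) -> (-(9), -(-7), -(-2)) = (-9, 7, 2)
Step 2: (-9, 7, 2) -> (-(2), -(-9), -(7)) = (-2, 9, -7)
Step 3: (-2, 9, -7) -> (-(-7), -(-2), -(9)) = (7, 2, -9)

Answer: 7 2 -9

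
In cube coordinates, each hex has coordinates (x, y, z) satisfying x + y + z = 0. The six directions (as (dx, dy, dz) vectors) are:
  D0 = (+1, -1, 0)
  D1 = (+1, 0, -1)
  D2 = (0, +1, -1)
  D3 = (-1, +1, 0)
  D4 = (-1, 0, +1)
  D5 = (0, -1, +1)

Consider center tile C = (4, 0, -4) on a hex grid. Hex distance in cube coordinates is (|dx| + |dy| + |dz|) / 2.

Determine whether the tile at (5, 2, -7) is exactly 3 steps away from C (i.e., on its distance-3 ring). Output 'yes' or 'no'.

|px - cx| = |5 - 4| = 1
|py - cy| = |2 - 0| = 2
|pz - cz| = |-7 - (-4)| = 3
distance = (1+2+3)/2 = 6/2 = 3
radius = 3; distance == radius -> yes

Answer: yes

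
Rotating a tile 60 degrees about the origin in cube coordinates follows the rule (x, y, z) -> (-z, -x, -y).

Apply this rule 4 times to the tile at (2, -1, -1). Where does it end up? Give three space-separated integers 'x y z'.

Answer: -1 2 -1

Derivation:
Start: (2, -1, -1)
Step 1: (2, -1, -1) -> (-(-1), -(2), -(-1)) = (1, -2, 1)
Step 2: (1, -2, 1) -> (-(1), -(1), -(-2)) = (-1, -1, 2)
Step 3: (-1, -1, 2) -> (-(2), -(-1), -(-1)) = (-2, 1, 1)
Step 4: (-2, 1, 1) -> (-(1), -(-2), -(1)) = (-1, 2, -1)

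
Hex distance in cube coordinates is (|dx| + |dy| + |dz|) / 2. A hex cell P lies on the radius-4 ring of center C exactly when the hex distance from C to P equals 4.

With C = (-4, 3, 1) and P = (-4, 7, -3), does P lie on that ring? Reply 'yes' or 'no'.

Answer: yes

Derivation:
|px - cx| = |-4 - (-4)| = 0
|py - cy| = |7 - 3| = 4
|pz - cz| = |-3 - 1| = 4
distance = (0+4+4)/2 = 8/2 = 4
radius = 4; distance == radius -> yes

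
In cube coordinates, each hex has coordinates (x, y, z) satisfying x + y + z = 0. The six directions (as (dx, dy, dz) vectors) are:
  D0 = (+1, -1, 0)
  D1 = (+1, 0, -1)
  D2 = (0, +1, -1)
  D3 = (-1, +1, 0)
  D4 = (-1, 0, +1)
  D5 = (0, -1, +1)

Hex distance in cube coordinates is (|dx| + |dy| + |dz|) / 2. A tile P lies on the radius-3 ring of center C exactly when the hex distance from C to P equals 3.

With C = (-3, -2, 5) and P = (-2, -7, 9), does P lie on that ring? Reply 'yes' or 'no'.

|px - cx| = |-2 - (-3)| = 1
|py - cy| = |-7 - (-2)| = 5
|pz - cz| = |9 - 5| = 4
distance = (1+5+4)/2 = 10/2 = 5
radius = 3; distance != radius -> no

Answer: no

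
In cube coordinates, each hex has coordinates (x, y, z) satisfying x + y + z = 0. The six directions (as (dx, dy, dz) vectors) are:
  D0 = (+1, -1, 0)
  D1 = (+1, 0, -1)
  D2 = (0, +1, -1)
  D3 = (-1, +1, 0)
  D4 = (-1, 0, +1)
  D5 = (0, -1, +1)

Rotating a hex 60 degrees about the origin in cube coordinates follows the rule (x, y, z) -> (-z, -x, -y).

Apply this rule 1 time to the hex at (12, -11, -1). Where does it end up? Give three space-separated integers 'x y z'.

Start: (12, -11, -1)
Step 1: (12, -11, -1) -> (-(-1), -(12), -(-11)) = (1, -12, 11)

Answer: 1 -12 11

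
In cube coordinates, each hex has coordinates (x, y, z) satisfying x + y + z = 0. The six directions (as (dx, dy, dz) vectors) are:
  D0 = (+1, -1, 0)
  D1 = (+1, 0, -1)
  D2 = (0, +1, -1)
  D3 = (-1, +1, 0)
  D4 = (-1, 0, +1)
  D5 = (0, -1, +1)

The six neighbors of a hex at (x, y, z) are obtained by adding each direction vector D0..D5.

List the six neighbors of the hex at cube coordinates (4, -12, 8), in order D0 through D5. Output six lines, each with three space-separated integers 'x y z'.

Answer: 5 -13 8
5 -12 7
4 -11 7
3 -11 8
3 -12 9
4 -13 9

Derivation:
Center: (4, -12, 8). Add each direction:
  D0: (4, -12, 8) + (1, -1, 0) = (5, -13, 8)
  D1: (4, -12, 8) + (1, 0, -1) = (5, -12, 7)
  D2: (4, -12, 8) + (0, 1, -1) = (4, -11, 7)
  D3: (4, -12, 8) + (-1, 1, 0) = (3, -11, 8)
  D4: (4, -12, 8) + (-1, 0, 1) = (3, -12, 9)
  D5: (4, -12, 8) + (0, -1, 1) = (4, -13, 9)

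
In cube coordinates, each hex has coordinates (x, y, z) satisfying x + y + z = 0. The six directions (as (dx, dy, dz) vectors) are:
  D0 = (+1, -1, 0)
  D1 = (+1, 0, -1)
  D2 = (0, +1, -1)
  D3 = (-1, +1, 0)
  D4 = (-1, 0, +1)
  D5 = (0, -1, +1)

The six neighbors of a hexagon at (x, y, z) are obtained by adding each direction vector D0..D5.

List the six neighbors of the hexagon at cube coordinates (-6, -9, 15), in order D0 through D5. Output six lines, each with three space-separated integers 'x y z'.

Center: (-6, -9, 15). Add each direction:
  D0: (-6, -9, 15) + (1, -1, 0) = (-5, -10, 15)
  D1: (-6, -9, 15) + (1, 0, -1) = (-5, -9, 14)
  D2: (-6, -9, 15) + (0, 1, -1) = (-6, -8, 14)
  D3: (-6, -9, 15) + (-1, 1, 0) = (-7, -8, 15)
  D4: (-6, -9, 15) + (-1, 0, 1) = (-7, -9, 16)
  D5: (-6, -9, 15) + (0, -1, 1) = (-6, -10, 16)

Answer: -5 -10 15
-5 -9 14
-6 -8 14
-7 -8 15
-7 -9 16
-6 -10 16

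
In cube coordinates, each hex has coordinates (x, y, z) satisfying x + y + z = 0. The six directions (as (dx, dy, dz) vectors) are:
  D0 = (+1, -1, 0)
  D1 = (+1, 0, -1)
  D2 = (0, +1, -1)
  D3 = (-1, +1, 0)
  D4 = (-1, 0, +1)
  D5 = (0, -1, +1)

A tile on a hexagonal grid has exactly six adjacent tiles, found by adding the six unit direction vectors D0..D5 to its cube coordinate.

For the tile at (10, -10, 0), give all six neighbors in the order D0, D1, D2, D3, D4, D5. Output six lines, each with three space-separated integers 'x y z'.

Answer: 11 -11 0
11 -10 -1
10 -9 -1
9 -9 0
9 -10 1
10 -11 1

Derivation:
Center: (10, -10, 0). Add each direction:
  D0: (10, -10, 0) + (1, -1, 0) = (11, -11, 0)
  D1: (10, -10, 0) + (1, 0, -1) = (11, -10, -1)
  D2: (10, -10, 0) + (0, 1, -1) = (10, -9, -1)
  D3: (10, -10, 0) + (-1, 1, 0) = (9, -9, 0)
  D4: (10, -10, 0) + (-1, 0, 1) = (9, -10, 1)
  D5: (10, -10, 0) + (0, -1, 1) = (10, -11, 1)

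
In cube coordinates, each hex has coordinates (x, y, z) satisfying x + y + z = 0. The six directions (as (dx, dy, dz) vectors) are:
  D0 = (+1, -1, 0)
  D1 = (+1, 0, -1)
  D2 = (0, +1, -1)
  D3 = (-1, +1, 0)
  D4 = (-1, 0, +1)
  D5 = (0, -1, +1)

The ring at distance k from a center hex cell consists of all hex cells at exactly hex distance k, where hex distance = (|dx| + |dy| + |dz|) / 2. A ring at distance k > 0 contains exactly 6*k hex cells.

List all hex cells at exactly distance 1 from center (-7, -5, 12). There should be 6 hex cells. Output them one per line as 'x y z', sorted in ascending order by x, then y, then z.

Answer: -8 -5 13
-8 -4 12
-7 -6 13
-7 -4 11
-6 -6 12
-6 -5 11

Derivation:
Walk ring at distance 1 from (-7, -5, 12):
Start at center + D4*1 = (-8, -5, 13)
  hex 0: (-8, -5, 13)
  hex 1: (-7, -6, 13)
  hex 2: (-6, -6, 12)
  hex 3: (-6, -5, 11)
  hex 4: (-7, -4, 11)
  hex 5: (-8, -4, 12)
Sorted: 6 hexes.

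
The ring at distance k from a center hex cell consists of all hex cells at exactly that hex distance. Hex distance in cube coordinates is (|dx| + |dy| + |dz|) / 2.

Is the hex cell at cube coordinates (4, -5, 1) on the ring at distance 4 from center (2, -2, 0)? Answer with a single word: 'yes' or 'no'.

|px - cx| = |4 - 2| = 2
|py - cy| = |-5 - (-2)| = 3
|pz - cz| = |1 - 0| = 1
distance = (2+3+1)/2 = 6/2 = 3
radius = 4; distance != radius -> no

Answer: no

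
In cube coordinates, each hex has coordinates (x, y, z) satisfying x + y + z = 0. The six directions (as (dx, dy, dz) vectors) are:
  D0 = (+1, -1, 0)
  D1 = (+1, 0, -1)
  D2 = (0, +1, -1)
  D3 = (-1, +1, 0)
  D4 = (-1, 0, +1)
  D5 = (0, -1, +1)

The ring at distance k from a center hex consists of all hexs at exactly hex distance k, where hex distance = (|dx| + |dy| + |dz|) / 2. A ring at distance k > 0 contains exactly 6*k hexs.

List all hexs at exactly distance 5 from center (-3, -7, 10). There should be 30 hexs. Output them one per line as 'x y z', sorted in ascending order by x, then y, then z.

Answer: -8 -7 15
-8 -6 14
-8 -5 13
-8 -4 12
-8 -3 11
-8 -2 10
-7 -8 15
-7 -2 9
-6 -9 15
-6 -2 8
-5 -10 15
-5 -2 7
-4 -11 15
-4 -2 6
-3 -12 15
-3 -2 5
-2 -12 14
-2 -3 5
-1 -12 13
-1 -4 5
0 -12 12
0 -5 5
1 -12 11
1 -6 5
2 -12 10
2 -11 9
2 -10 8
2 -9 7
2 -8 6
2 -7 5

Derivation:
Walk ring at distance 5 from (-3, -7, 10):
Start at center + D4*5 = (-8, -7, 15)
  hex 0: (-8, -7, 15)
  hex 1: (-7, -8, 15)
  hex 2: (-6, -9, 15)
  hex 3: (-5, -10, 15)
  hex 4: (-4, -11, 15)
  hex 5: (-3, -12, 15)
  hex 6: (-2, -12, 14)
  hex 7: (-1, -12, 13)
  hex 8: (0, -12, 12)
  hex 9: (1, -12, 11)
  hex 10: (2, -12, 10)
  hex 11: (2, -11, 9)
  hex 12: (2, -10, 8)
  hex 13: (2, -9, 7)
  hex 14: (2, -8, 6)
  hex 15: (2, -7, 5)
  hex 16: (1, -6, 5)
  hex 17: (0, -5, 5)
  hex 18: (-1, -4, 5)
  hex 19: (-2, -3, 5)
  hex 20: (-3, -2, 5)
  hex 21: (-4, -2, 6)
  hex 22: (-5, -2, 7)
  hex 23: (-6, -2, 8)
  hex 24: (-7, -2, 9)
  hex 25: (-8, -2, 10)
  hex 26: (-8, -3, 11)
  hex 27: (-8, -4, 12)
  hex 28: (-8, -5, 13)
  hex 29: (-8, -6, 14)
Sorted: 30 hexes.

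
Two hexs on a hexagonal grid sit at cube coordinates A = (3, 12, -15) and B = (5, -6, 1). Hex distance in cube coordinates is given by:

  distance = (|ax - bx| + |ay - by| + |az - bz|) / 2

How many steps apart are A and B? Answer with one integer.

|ax - bx| = |3 - 5| = 2
|ay - by| = |12 - (-6)| = 18
|az - bz| = |-15 - 1| = 16
distance = (2 + 18 + 16) / 2 = 36 / 2 = 18

Answer: 18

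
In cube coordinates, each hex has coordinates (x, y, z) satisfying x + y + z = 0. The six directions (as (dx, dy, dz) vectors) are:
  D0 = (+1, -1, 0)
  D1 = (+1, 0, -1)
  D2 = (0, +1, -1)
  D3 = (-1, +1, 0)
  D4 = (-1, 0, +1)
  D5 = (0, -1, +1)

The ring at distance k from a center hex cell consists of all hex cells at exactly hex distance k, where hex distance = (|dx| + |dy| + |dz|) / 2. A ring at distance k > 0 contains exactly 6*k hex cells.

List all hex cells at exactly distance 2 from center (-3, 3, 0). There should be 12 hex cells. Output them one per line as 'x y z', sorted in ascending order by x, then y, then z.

Walk ring at distance 2 from (-3, 3, 0):
Start at center + D4*2 = (-5, 3, 2)
  hex 0: (-5, 3, 2)
  hex 1: (-4, 2, 2)
  hex 2: (-3, 1, 2)
  hex 3: (-2, 1, 1)
  hex 4: (-1, 1, 0)
  hex 5: (-1, 2, -1)
  hex 6: (-1, 3, -2)
  hex 7: (-2, 4, -2)
  hex 8: (-3, 5, -2)
  hex 9: (-4, 5, -1)
  hex 10: (-5, 5, 0)
  hex 11: (-5, 4, 1)
Sorted: 12 hexes.

Answer: -5 3 2
-5 4 1
-5 5 0
-4 2 2
-4 5 -1
-3 1 2
-3 5 -2
-2 1 1
-2 4 -2
-1 1 0
-1 2 -1
-1 3 -2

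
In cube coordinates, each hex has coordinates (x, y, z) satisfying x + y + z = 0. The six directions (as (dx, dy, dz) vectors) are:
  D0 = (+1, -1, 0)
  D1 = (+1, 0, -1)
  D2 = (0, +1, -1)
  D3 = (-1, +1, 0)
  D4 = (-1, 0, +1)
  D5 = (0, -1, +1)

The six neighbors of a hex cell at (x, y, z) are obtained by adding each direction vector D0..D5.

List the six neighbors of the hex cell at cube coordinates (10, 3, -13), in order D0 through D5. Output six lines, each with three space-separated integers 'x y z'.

Center: (10, 3, -13). Add each direction:
  D0: (10, 3, -13) + (1, -1, 0) = (11, 2, -13)
  D1: (10, 3, -13) + (1, 0, -1) = (11, 3, -14)
  D2: (10, 3, -13) + (0, 1, -1) = (10, 4, -14)
  D3: (10, 3, -13) + (-1, 1, 0) = (9, 4, -13)
  D4: (10, 3, -13) + (-1, 0, 1) = (9, 3, -12)
  D5: (10, 3, -13) + (0, -1, 1) = (10, 2, -12)

Answer: 11 2 -13
11 3 -14
10 4 -14
9 4 -13
9 3 -12
10 2 -12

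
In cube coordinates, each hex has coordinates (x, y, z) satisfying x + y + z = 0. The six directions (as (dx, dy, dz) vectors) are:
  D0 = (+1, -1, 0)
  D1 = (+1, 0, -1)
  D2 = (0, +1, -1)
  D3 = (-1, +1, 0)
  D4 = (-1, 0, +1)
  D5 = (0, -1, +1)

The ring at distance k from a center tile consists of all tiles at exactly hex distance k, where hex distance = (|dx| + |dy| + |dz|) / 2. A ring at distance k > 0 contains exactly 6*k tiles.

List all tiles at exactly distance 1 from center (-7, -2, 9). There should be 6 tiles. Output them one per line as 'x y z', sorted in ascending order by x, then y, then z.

Walk ring at distance 1 from (-7, -2, 9):
Start at center + D4*1 = (-8, -2, 10)
  hex 0: (-8, -2, 10)
  hex 1: (-7, -3, 10)
  hex 2: (-6, -3, 9)
  hex 3: (-6, -2, 8)
  hex 4: (-7, -1, 8)
  hex 5: (-8, -1, 9)
Sorted: 6 hexes.

Answer: -8 -2 10
-8 -1 9
-7 -3 10
-7 -1 8
-6 -3 9
-6 -2 8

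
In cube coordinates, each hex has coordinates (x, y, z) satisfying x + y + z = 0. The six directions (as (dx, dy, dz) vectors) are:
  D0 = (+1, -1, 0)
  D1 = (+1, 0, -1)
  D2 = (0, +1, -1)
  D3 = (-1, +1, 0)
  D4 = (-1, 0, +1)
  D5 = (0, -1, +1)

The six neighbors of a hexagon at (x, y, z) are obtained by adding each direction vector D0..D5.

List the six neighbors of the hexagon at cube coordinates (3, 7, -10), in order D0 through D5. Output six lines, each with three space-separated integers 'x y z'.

Answer: 4 6 -10
4 7 -11
3 8 -11
2 8 -10
2 7 -9
3 6 -9

Derivation:
Center: (3, 7, -10). Add each direction:
  D0: (3, 7, -10) + (1, -1, 0) = (4, 6, -10)
  D1: (3, 7, -10) + (1, 0, -1) = (4, 7, -11)
  D2: (3, 7, -10) + (0, 1, -1) = (3, 8, -11)
  D3: (3, 7, -10) + (-1, 1, 0) = (2, 8, -10)
  D4: (3, 7, -10) + (-1, 0, 1) = (2, 7, -9)
  D5: (3, 7, -10) + (0, -1, 1) = (3, 6, -9)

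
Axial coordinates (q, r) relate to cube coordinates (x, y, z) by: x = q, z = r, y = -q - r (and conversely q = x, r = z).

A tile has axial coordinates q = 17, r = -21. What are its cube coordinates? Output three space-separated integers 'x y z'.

x = q = 17
z = r = -21
y = -x - z = -(17) - (-21) = 4

Answer: 17 4 -21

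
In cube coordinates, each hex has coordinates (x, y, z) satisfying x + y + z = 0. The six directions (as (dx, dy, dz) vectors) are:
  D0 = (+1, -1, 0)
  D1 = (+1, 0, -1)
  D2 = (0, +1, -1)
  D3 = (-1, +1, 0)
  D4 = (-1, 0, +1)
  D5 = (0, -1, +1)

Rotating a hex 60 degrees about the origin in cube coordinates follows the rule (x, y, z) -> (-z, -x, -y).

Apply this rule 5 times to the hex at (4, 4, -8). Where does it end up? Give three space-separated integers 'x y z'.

Start: (4, 4, -8)
Step 1: (4, 4, -8) -> (-(-8), -(4), -(4)) = (8, -4, -4)
Step 2: (8, -4, -4) -> (-(-4), -(8), -(-4)) = (4, -8, 4)
Step 3: (4, -8, 4) -> (-(4), -(4), -(-8)) = (-4, -4, 8)
Step 4: (-4, -4, 8) -> (-(8), -(-4), -(-4)) = (-8, 4, 4)
Step 5: (-8, 4, 4) -> (-(4), -(-8), -(4)) = (-4, 8, -4)

Answer: -4 8 -4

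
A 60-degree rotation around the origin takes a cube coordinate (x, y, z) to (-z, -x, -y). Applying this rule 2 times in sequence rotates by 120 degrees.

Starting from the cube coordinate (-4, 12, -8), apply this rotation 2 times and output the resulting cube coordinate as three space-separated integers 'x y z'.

Answer: 12 -8 -4

Derivation:
Start: (-4, 12, -8)
Step 1: (-4, 12, -8) -> (-(-8), -(-4), -(12)) = (8, 4, -12)
Step 2: (8, 4, -12) -> (-(-12), -(8), -(4)) = (12, -8, -4)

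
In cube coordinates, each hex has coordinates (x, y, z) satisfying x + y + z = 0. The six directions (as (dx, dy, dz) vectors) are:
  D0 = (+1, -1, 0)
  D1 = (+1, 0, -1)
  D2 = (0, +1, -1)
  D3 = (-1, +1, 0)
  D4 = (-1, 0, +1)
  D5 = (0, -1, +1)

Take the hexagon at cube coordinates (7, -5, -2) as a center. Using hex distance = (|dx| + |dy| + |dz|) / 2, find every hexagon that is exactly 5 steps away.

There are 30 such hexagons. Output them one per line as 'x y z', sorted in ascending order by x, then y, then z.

Answer: 2 -5 3
2 -4 2
2 -3 1
2 -2 0
2 -1 -1
2 0 -2
3 -6 3
3 0 -3
4 -7 3
4 0 -4
5 -8 3
5 0 -5
6 -9 3
6 0 -6
7 -10 3
7 0 -7
8 -10 2
8 -1 -7
9 -10 1
9 -2 -7
10 -10 0
10 -3 -7
11 -10 -1
11 -4 -7
12 -10 -2
12 -9 -3
12 -8 -4
12 -7 -5
12 -6 -6
12 -5 -7

Derivation:
Walk ring at distance 5 from (7, -5, -2):
Start at center + D4*5 = (2, -5, 3)
  hex 0: (2, -5, 3)
  hex 1: (3, -6, 3)
  hex 2: (4, -7, 3)
  hex 3: (5, -8, 3)
  hex 4: (6, -9, 3)
  hex 5: (7, -10, 3)
  hex 6: (8, -10, 2)
  hex 7: (9, -10, 1)
  hex 8: (10, -10, 0)
  hex 9: (11, -10, -1)
  hex 10: (12, -10, -2)
  hex 11: (12, -9, -3)
  hex 12: (12, -8, -4)
  hex 13: (12, -7, -5)
  hex 14: (12, -6, -6)
  hex 15: (12, -5, -7)
  hex 16: (11, -4, -7)
  hex 17: (10, -3, -7)
  hex 18: (9, -2, -7)
  hex 19: (8, -1, -7)
  hex 20: (7, 0, -7)
  hex 21: (6, 0, -6)
  hex 22: (5, 0, -5)
  hex 23: (4, 0, -4)
  hex 24: (3, 0, -3)
  hex 25: (2, 0, -2)
  hex 26: (2, -1, -1)
  hex 27: (2, -2, 0)
  hex 28: (2, -3, 1)
  hex 29: (2, -4, 2)
Sorted: 30 hexes.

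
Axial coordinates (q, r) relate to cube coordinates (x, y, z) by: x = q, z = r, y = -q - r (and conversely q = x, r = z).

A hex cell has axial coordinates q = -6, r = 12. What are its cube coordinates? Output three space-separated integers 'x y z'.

x = q = -6
z = r = 12
y = -x - z = -(-6) - (12) = -6

Answer: -6 -6 12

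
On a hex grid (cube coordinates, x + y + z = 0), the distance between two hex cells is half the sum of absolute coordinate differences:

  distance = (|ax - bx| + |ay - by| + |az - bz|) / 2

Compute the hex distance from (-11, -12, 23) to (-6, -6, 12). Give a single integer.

Answer: 11

Derivation:
|ax - bx| = |-11 - (-6)| = 5
|ay - by| = |-12 - (-6)| = 6
|az - bz| = |23 - 12| = 11
distance = (5 + 6 + 11) / 2 = 22 / 2 = 11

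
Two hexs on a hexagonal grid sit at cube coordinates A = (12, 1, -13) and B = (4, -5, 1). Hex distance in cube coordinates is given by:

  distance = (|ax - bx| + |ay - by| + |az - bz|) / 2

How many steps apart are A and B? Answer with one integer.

|ax - bx| = |12 - 4| = 8
|ay - by| = |1 - (-5)| = 6
|az - bz| = |-13 - 1| = 14
distance = (8 + 6 + 14) / 2 = 28 / 2 = 14

Answer: 14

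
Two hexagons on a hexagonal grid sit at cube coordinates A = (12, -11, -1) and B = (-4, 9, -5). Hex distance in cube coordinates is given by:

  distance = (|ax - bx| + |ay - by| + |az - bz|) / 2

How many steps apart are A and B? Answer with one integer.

|ax - bx| = |12 - (-4)| = 16
|ay - by| = |-11 - 9| = 20
|az - bz| = |-1 - (-5)| = 4
distance = (16 + 20 + 4) / 2 = 40 / 2 = 20

Answer: 20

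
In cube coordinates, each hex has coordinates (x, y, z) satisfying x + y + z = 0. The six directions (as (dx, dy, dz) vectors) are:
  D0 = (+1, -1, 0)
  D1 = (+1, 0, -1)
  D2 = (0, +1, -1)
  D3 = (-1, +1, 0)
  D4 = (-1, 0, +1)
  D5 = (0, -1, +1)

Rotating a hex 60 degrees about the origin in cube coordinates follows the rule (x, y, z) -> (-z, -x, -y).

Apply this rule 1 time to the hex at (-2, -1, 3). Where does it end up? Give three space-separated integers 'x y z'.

Start: (-2, -1, 3)
Step 1: (-2, -1, 3) -> (-(3), -(-2), -(-1)) = (-3, 2, 1)

Answer: -3 2 1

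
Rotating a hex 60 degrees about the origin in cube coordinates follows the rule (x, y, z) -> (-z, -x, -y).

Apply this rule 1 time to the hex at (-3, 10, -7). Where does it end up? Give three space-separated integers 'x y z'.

Answer: 7 3 -10

Derivation:
Start: (-3, 10, -7)
Step 1: (-3, 10, -7) -> (-(-7), -(-3), -(10)) = (7, 3, -10)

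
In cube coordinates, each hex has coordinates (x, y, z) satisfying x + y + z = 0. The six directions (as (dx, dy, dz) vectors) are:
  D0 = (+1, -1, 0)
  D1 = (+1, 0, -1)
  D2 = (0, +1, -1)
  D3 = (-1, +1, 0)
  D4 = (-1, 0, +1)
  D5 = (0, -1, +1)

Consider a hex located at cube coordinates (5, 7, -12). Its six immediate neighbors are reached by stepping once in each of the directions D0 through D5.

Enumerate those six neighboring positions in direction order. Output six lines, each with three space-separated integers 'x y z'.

Answer: 6 6 -12
6 7 -13
5 8 -13
4 8 -12
4 7 -11
5 6 -11

Derivation:
Center: (5, 7, -12). Add each direction:
  D0: (5, 7, -12) + (1, -1, 0) = (6, 6, -12)
  D1: (5, 7, -12) + (1, 0, -1) = (6, 7, -13)
  D2: (5, 7, -12) + (0, 1, -1) = (5, 8, -13)
  D3: (5, 7, -12) + (-1, 1, 0) = (4, 8, -12)
  D4: (5, 7, -12) + (-1, 0, 1) = (4, 7, -11)
  D5: (5, 7, -12) + (0, -1, 1) = (5, 6, -11)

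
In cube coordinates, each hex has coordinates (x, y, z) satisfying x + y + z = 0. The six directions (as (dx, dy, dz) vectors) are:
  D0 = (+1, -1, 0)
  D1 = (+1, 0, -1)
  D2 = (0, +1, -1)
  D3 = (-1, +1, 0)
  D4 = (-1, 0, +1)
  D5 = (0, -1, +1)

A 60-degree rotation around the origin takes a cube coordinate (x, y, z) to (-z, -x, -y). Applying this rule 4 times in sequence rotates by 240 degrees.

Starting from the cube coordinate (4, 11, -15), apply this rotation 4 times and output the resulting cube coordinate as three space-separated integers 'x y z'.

Start: (4, 11, -15)
Step 1: (4, 11, -15) -> (-(-15), -(4), -(11)) = (15, -4, -11)
Step 2: (15, -4, -11) -> (-(-11), -(15), -(-4)) = (11, -15, 4)
Step 3: (11, -15, 4) -> (-(4), -(11), -(-15)) = (-4, -11, 15)
Step 4: (-4, -11, 15) -> (-(15), -(-4), -(-11)) = (-15, 4, 11)

Answer: -15 4 11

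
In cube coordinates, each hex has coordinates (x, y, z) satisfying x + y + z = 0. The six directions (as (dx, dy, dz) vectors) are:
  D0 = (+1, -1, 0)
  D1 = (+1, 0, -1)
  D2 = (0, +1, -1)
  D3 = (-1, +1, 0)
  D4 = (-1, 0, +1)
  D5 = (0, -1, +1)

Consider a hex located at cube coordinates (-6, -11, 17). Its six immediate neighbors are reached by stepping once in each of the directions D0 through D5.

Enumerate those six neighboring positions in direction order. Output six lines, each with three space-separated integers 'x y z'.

Answer: -5 -12 17
-5 -11 16
-6 -10 16
-7 -10 17
-7 -11 18
-6 -12 18

Derivation:
Center: (-6, -11, 17). Add each direction:
  D0: (-6, -11, 17) + (1, -1, 0) = (-5, -12, 17)
  D1: (-6, -11, 17) + (1, 0, -1) = (-5, -11, 16)
  D2: (-6, -11, 17) + (0, 1, -1) = (-6, -10, 16)
  D3: (-6, -11, 17) + (-1, 1, 0) = (-7, -10, 17)
  D4: (-6, -11, 17) + (-1, 0, 1) = (-7, -11, 18)
  D5: (-6, -11, 17) + (0, -1, 1) = (-6, -12, 18)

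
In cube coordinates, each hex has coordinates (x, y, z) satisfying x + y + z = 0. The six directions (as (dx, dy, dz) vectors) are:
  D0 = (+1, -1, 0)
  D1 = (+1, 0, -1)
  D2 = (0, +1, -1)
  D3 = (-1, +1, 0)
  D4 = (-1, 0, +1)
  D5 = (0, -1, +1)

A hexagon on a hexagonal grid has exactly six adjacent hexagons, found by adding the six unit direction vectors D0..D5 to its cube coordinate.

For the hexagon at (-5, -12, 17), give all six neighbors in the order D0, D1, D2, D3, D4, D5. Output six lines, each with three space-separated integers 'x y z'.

Answer: -4 -13 17
-4 -12 16
-5 -11 16
-6 -11 17
-6 -12 18
-5 -13 18

Derivation:
Center: (-5, -12, 17). Add each direction:
  D0: (-5, -12, 17) + (1, -1, 0) = (-4, -13, 17)
  D1: (-5, -12, 17) + (1, 0, -1) = (-4, -12, 16)
  D2: (-5, -12, 17) + (0, 1, -1) = (-5, -11, 16)
  D3: (-5, -12, 17) + (-1, 1, 0) = (-6, -11, 17)
  D4: (-5, -12, 17) + (-1, 0, 1) = (-6, -12, 18)
  D5: (-5, -12, 17) + (0, -1, 1) = (-5, -13, 18)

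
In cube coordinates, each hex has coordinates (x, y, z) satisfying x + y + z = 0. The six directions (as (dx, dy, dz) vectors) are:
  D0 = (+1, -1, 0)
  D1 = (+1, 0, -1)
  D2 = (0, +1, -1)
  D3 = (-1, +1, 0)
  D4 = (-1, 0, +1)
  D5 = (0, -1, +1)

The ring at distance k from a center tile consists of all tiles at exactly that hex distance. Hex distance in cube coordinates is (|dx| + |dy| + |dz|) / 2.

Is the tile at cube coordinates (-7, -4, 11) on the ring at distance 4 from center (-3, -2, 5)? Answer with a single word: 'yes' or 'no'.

|px - cx| = |-7 - (-3)| = 4
|py - cy| = |-4 - (-2)| = 2
|pz - cz| = |11 - 5| = 6
distance = (4+2+6)/2 = 12/2 = 6
radius = 4; distance != radius -> no

Answer: no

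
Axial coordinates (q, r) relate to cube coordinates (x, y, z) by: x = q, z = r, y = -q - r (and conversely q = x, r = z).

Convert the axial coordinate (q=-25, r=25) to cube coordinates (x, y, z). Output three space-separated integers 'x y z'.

x = q = -25
z = r = 25
y = -x - z = -(-25) - (25) = 0

Answer: -25 0 25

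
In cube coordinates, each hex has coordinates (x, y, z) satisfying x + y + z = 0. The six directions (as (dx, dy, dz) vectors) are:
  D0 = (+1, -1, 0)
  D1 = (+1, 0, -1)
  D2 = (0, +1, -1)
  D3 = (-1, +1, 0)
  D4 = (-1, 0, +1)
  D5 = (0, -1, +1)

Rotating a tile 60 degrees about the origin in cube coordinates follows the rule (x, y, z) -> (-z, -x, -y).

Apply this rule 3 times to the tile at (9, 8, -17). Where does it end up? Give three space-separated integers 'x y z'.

Start: (9, 8, -17)
Step 1: (9, 8, -17) -> (-(-17), -(9), -(8)) = (17, -9, -8)
Step 2: (17, -9, -8) -> (-(-8), -(17), -(-9)) = (8, -17, 9)
Step 3: (8, -17, 9) -> (-(9), -(8), -(-17)) = (-9, -8, 17)

Answer: -9 -8 17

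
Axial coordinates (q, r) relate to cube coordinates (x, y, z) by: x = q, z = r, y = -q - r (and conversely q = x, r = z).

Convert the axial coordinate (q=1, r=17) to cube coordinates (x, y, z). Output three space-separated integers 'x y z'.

Answer: 1 -18 17

Derivation:
x = q = 1
z = r = 17
y = -x - z = -(1) - (17) = -18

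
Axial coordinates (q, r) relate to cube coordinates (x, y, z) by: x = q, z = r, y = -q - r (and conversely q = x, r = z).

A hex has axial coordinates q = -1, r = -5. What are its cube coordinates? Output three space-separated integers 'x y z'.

x = q = -1
z = r = -5
y = -x - z = -(-1) - (-5) = 6

Answer: -1 6 -5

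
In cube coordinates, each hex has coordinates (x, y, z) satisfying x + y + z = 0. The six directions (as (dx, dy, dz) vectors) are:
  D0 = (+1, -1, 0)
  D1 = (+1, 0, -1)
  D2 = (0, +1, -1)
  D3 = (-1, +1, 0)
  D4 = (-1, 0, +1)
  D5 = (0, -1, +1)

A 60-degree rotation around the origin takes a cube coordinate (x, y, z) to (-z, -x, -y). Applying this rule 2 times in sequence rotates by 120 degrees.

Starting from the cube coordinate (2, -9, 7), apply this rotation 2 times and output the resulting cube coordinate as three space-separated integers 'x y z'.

Answer: -9 7 2

Derivation:
Start: (2, -9, 7)
Step 1: (2, -9, 7) -> (-(7), -(2), -(-9)) = (-7, -2, 9)
Step 2: (-7, -2, 9) -> (-(9), -(-7), -(-2)) = (-9, 7, 2)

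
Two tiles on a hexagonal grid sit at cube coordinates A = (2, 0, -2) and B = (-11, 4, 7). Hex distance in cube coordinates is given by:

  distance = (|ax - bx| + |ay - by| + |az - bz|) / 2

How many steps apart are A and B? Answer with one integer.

|ax - bx| = |2 - (-11)| = 13
|ay - by| = |0 - 4| = 4
|az - bz| = |-2 - 7| = 9
distance = (13 + 4 + 9) / 2 = 26 / 2 = 13

Answer: 13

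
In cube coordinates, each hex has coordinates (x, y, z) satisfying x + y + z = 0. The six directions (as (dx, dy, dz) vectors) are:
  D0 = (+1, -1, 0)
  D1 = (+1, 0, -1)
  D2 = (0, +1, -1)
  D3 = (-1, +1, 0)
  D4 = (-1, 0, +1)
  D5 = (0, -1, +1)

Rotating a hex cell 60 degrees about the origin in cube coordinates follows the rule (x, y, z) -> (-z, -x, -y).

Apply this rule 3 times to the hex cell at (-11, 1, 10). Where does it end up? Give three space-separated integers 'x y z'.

Start: (-11, 1, 10)
Step 1: (-11, 1, 10) -> (-(10), -(-11), -(1)) = (-10, 11, -1)
Step 2: (-10, 11, -1) -> (-(-1), -(-10), -(11)) = (1, 10, -11)
Step 3: (1, 10, -11) -> (-(-11), -(1), -(10)) = (11, -1, -10)

Answer: 11 -1 -10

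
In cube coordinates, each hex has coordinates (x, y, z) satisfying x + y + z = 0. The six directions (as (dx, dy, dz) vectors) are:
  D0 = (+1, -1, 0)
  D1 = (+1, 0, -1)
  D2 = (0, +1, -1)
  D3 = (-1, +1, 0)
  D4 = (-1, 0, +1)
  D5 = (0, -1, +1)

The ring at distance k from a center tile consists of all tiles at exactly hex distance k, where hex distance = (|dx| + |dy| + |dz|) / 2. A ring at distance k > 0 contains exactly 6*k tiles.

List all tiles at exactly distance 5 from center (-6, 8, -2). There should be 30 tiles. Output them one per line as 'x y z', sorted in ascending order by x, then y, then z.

Walk ring at distance 5 from (-6, 8, -2):
Start at center + D4*5 = (-11, 8, 3)
  hex 0: (-11, 8, 3)
  hex 1: (-10, 7, 3)
  hex 2: (-9, 6, 3)
  hex 3: (-8, 5, 3)
  hex 4: (-7, 4, 3)
  hex 5: (-6, 3, 3)
  hex 6: (-5, 3, 2)
  hex 7: (-4, 3, 1)
  hex 8: (-3, 3, 0)
  hex 9: (-2, 3, -1)
  hex 10: (-1, 3, -2)
  hex 11: (-1, 4, -3)
  hex 12: (-1, 5, -4)
  hex 13: (-1, 6, -5)
  hex 14: (-1, 7, -6)
  hex 15: (-1, 8, -7)
  hex 16: (-2, 9, -7)
  hex 17: (-3, 10, -7)
  hex 18: (-4, 11, -7)
  hex 19: (-5, 12, -7)
  hex 20: (-6, 13, -7)
  hex 21: (-7, 13, -6)
  hex 22: (-8, 13, -5)
  hex 23: (-9, 13, -4)
  hex 24: (-10, 13, -3)
  hex 25: (-11, 13, -2)
  hex 26: (-11, 12, -1)
  hex 27: (-11, 11, 0)
  hex 28: (-11, 10, 1)
  hex 29: (-11, 9, 2)
Sorted: 30 hexes.

Answer: -11 8 3
-11 9 2
-11 10 1
-11 11 0
-11 12 -1
-11 13 -2
-10 7 3
-10 13 -3
-9 6 3
-9 13 -4
-8 5 3
-8 13 -5
-7 4 3
-7 13 -6
-6 3 3
-6 13 -7
-5 3 2
-5 12 -7
-4 3 1
-4 11 -7
-3 3 0
-3 10 -7
-2 3 -1
-2 9 -7
-1 3 -2
-1 4 -3
-1 5 -4
-1 6 -5
-1 7 -6
-1 8 -7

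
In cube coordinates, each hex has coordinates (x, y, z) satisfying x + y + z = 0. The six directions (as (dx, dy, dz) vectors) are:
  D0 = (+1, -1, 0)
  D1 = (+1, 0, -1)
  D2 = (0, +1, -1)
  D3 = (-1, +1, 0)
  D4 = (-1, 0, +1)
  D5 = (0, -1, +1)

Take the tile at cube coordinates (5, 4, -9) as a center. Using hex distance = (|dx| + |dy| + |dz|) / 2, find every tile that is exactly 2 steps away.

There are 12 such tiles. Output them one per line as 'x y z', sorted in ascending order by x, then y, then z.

Answer: 3 4 -7
3 5 -8
3 6 -9
4 3 -7
4 6 -10
5 2 -7
5 6 -11
6 2 -8
6 5 -11
7 2 -9
7 3 -10
7 4 -11

Derivation:
Walk ring at distance 2 from (5, 4, -9):
Start at center + D4*2 = (3, 4, -7)
  hex 0: (3, 4, -7)
  hex 1: (4, 3, -7)
  hex 2: (5, 2, -7)
  hex 3: (6, 2, -8)
  hex 4: (7, 2, -9)
  hex 5: (7, 3, -10)
  hex 6: (7, 4, -11)
  hex 7: (6, 5, -11)
  hex 8: (5, 6, -11)
  hex 9: (4, 6, -10)
  hex 10: (3, 6, -9)
  hex 11: (3, 5, -8)
Sorted: 12 hexes.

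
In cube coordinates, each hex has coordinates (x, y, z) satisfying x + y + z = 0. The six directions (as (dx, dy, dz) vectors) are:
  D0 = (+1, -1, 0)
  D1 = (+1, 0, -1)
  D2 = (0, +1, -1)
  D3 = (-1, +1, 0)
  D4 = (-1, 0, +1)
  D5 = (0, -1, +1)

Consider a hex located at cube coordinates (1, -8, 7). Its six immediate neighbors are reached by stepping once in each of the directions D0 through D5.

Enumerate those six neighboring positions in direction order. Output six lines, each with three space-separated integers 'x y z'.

Center: (1, -8, 7). Add each direction:
  D0: (1, -8, 7) + (1, -1, 0) = (2, -9, 7)
  D1: (1, -8, 7) + (1, 0, -1) = (2, -8, 6)
  D2: (1, -8, 7) + (0, 1, -1) = (1, -7, 6)
  D3: (1, -8, 7) + (-1, 1, 0) = (0, -7, 7)
  D4: (1, -8, 7) + (-1, 0, 1) = (0, -8, 8)
  D5: (1, -8, 7) + (0, -1, 1) = (1, -9, 8)

Answer: 2 -9 7
2 -8 6
1 -7 6
0 -7 7
0 -8 8
1 -9 8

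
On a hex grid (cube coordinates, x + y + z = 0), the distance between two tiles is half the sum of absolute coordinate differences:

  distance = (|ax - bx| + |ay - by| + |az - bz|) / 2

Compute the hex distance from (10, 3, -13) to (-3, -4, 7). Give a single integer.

|ax - bx| = |10 - (-3)| = 13
|ay - by| = |3 - (-4)| = 7
|az - bz| = |-13 - 7| = 20
distance = (13 + 7 + 20) / 2 = 40 / 2 = 20

Answer: 20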